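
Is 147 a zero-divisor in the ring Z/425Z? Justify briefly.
NO

gcd(147, 425) = 1, so 147 is a unit in Z/425Z (it has a multiplicative inverse). A unit cannot be a zero-divisor: if 147·b ≡ 0 then multiplying both sides by 147^(−1) gives b ≡ 0. So 147 is not a zero-divisor.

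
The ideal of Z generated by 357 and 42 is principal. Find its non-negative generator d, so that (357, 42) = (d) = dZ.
(357, 42) = (21); d = 21

In the PID Z, (a, b) is generated by gcd(a, b). Compute gcd(357, 42) with the extended Euclidean algorithm, tracking rows (r, s, t) with s·357 + t·42 = r:
  row A: (357, 1, 0)   [1·357 + 0·42 = 357]
  row B: (42, 0, 1)   [0·357 + 1·42 = 42]
  357 = 8·42 + 21   → row C = row A − 8·row B = (21, 1, −8)   [check: 1·357 − 8·42 = 21]
  42 = 2·21 + 0   → remainder 0, stop. gcd = 21 (last nonzero row C).
So gcd(357, 42) = 21, with Bézout identity 1·357 − 8·42 = 21. Containment (⊇): the Bézout identity exhibits 21 as an element of (357, 42), giving (21) ⊆ (357, 42). Containment (⊆): since 21 | 357 and 21 | 42 (357 = 21·17, 42 = 21·2), every Z-linear combination of 357 and 42 is divisible by 21, so (357, 42) ⊆ (21). Therefore (357, 42) = (21), d = 21.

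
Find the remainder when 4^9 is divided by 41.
31

Use repeated squaring. Binary(9) = 1001. Walk through the bits of the exponent 9 left-to-right: at each bit after the leading one, square the running value, then multiply by 4 if the bit is 1 (always reducing mod 41):
  bit 1 = 1 (leading): start with 4.
  bit 2 = 0: square 4^2 = 16 (mod 41).
  bit 3 = 0: square 16^2 = 256 ≡ 10 (mod 41).
  bit 4 = 1: square 10^2 = 100 ≡ 18; bit is 1, so multiply 18·4 = 72 ≡ 31 (mod 41).
Final value: 4^9 ≡ 31 (mod 41).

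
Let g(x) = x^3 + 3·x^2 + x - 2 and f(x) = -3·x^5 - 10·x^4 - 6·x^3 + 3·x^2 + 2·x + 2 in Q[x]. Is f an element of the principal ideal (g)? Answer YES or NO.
NO

In Q[x] the ideal (g) consists of all multiples of g, so f ∈ (g) iff g | f, i.e. iff the remainder of f on division by g is 0. Divide f by g (g is monic, so eliminate the leading term of the running remainder at each step):
  leading term -3·x^5: subtract (-3·x^2)·g(x) = -3·x^5 - 9·x^4 - 3·x^3 + 6·x^2, leaving -x^4 - 3·x^3 - 3·x^2 + 2·x + 2
  leading term -x^4: subtract (-x)·g(x) = -x^4 - 3·x^3 - x^2 + 2·x, leaving 2 - 2·x^2
The remainder r(x) = 2 - 2·x^2 ≠ 0 (and deg r < deg g), so g ∤ f, i.e. f ∉ (g).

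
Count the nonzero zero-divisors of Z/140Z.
Z/140Z has 91 nonzero zero-divisors

In Z/140Z each nonzero element is either a unit (gcd with 140 is 1) or a zero-divisor (gcd > 1). The number of units is φ(140): factorise 140 = 2^2 · 5 · 7, so φ(140) = (2^2 − 2^1) · (5 − 1) · (7 − 1) = 2 · 4 · 6 = 48. The nonzero elements number 140 − 1 = 139. Hence the nonzero zero-divisors number 139 − 48 = 91.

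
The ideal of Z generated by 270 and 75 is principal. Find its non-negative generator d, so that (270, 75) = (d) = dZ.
In the PID Z, (a, b) is generated by gcd(a, b). Compute gcd(270, 75) with the extended Euclidean algorithm, tracking rows (r, s, t) with s·270 + t·75 = r:
  row A: (270, 1, 0)   [1·270 + 0·75 = 270]
  row B: (75, 0, 1)   [0·270 + 1·75 = 75]
  270 = 3·75 + 45   → row C = row A − 3·row B = (45, 1, −3)   [check: 1·270 − 3·75 = 45]
  75 = 1·45 + 30   → row D = row B − 1·row C = (30, −1, 4)   [check: −1·270 + 4·75 = 30]
  45 = 1·30 + 15   → row E = row C − 1·row D = (15, 2, −7)   [check: 2·270 − 7·75 = 15]
  30 = 2·15 + 0   → remainder 0, stop. gcd = 15 (last nonzero row E).
So gcd(270, 75) = 15, with Bézout identity 2·270 − 7·75 = 15. Containment (⊇): the Bézout identity exhibits 15 as an element of (270, 75), giving (15) ⊆ (270, 75). Containment (⊆): since 15 | 270 and 15 | 75 (270 = 15·18, 75 = 15·5), every Z-linear combination of 270 and 75 is divisible by 15, so (270, 75) ⊆ (15). Therefore (270, 75) = (15), d = 15.

Final answer: (270, 75) = (15); d = 15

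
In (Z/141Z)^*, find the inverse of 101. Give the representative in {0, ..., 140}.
101^(−1) ≡ 74 (mod 141)

Apply the extended Euclidean algorithm to (141, 101), tracking rows (r, s, t) with s·141 + t·101 = r. Each division r_prev = q·r_cur + r_new produces the new row as (previous row) − q·(current row):
  row A: (141, 1, 0)   [1·141 + 0·101 = 141]
  row B: (101, 0, 1)   [0·141 + 1·101 = 101]
  141 = 1·101 + 40   → row C = row A − 1·row B = (40, 1, −1)   [check: 1·141 − 1·101 = 40]
  101 = 2·40 + 21   → row D = row B − 2·row C = (21, −2, 3)   [check: −2·141 + 3·101 = 21]
  40 = 1·21 + 19   → row E = row C − 1·row D = (19, 3, −4)   [check: 3·141 − 4·101 = 19]
  21 = 1·19 + 2   → row F = row D − 1·row E = (2, −5, 7)   [check: −5·141 + 7·101 = 2]
  19 = 9·2 + 1   → row G = row E − 9·row F = (1, 48, −67)   [check: 48·141 − 67·101 = 1]
  2 = 2·1 + 0   → remainder 0, stop. gcd = 1 (last nonzero row G).
The gcd is 1, so 101 is invertible mod 141. The last nonzero row gives 48·141 − 67·101 = 1, so t = −67. So 101^(−1) ≡ −67 ≡ 74 (mod 141). Verify: 101 · 74 = 7474 ≡ 1 (mod 141). ✓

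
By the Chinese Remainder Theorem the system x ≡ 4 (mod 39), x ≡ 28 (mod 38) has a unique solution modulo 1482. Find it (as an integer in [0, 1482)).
The moduli 39, 38 are pairwise coprime, so by the CRT there is a unique solution mod 39·38 = 1482.
Solve by successive substitution. Start with x ≡ 4 (mod 39).
  Combine with x ≡ 28 (mod 38): write x = 4 + 39·t and require 4 + 39·t ≡ 28 (mod 38), i.e. 39·t ≡ 28 − 4 ≡ 24 (mod 38). Since 39^(−1) ≡ 1 (mod 38) (39 ≡ 1 (mod 38)), t ≡ 1·24 ≡ 24 (mod 38). So x ≡ 4 + 39·24 = 940 (mod 1482).
Unique solution in [0, 1482): x = 940.

Final answer: x ≡ 940 (mod 1482); the representative in [0, 1482) is 940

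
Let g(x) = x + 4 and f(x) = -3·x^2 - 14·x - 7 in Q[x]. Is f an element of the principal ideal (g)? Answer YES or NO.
NO

In Q[x] the ideal (g) consists of all multiples of g, so f ∈ (g) iff g | f, i.e. iff the remainder of f on division by g is 0. Divide f by g (g is monic, so eliminate the leading term of the running remainder at each step):
  leading term -3·x^2: subtract (-3·x)·g(x) = -3·x^2 - 12·x, leaving -2·x - 7
  leading term -2·x: subtract (-2)·g(x) = -2·x - 8, leaving 1
The remainder r(x) = 1 ≠ 0 (and deg r < deg g), so g ∤ f, i.e. f ∉ (g).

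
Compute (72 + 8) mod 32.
16

Reduce the summands first: 72 ≡ 8 (mod 32), so 72 + 8 ≡ 8 + 8 (mod 32). 8 + 8 = 16; 16 = 0·32 + 16, so (72 + 8) mod 32 = 16.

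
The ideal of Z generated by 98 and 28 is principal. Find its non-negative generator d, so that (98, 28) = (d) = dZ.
(98, 28) = (14); d = 14

In the PID Z, (a, b) is generated by gcd(a, b). Compute gcd(98, 28) with the extended Euclidean algorithm, tracking rows (r, s, t) with s·98 + t·28 = r:
  row A: (98, 1, 0)   [1·98 + 0·28 = 98]
  row B: (28, 0, 1)   [0·98 + 1·28 = 28]
  98 = 3·28 + 14   → row C = row A − 3·row B = (14, 1, −3)   [check: 1·98 − 3·28 = 14]
  28 = 2·14 + 0   → remainder 0, stop. gcd = 14 (last nonzero row C).
So gcd(98, 28) = 14, with Bézout identity 1·98 − 3·28 = 14. Containment (⊇): the Bézout identity exhibits 14 as an element of (98, 28), giving (14) ⊆ (98, 28). Containment (⊆): since 14 | 98 and 14 | 28 (98 = 14·7, 28 = 14·2), every Z-linear combination of 98 and 28 is divisible by 14, so (98, 28) ⊆ (14). Therefore (98, 28) = (14), d = 14.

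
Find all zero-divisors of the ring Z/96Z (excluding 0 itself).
An element a ∈ Z/96Z (with a ≠ 0) is a zero-divisor iff gcd(a, 96) > 1 (because a is a unit precisely when gcd(a, n) = 1, and in Z/nZ every nonzero, non-unit element is a zero-divisor). Scan a = 1, ..., 95 and keep those with gcd(a, 96) > 1:
  gcd(2, 96) = 2, gcd(3, 96) = 3, gcd(4, 96) = 4, gcd(6, 96) = 6, gcd(8, 96) = 8, gcd(9, 96) = 3, gcd(10, 96) = 2, gcd(12, 96) = 12, gcd(14, 96) = 2, gcd(15, 96) = 3, gcd(16, 96) = 16, gcd(18, 96) = 6, gcd(20, 96) = 4, gcd(21, 96) = 3, gcd(22, 96) = 2, gcd(24, 96) = 24, gcd(26, 96) = 2, gcd(27, 96) = 3, gcd(28, 96) = 4, gcd(30, 96) = 6, gcd(32, 96) = 32, gcd(33, 96) = 3, gcd(34, 96) = 2, gcd(36, 96) = 12, gcd(38, 96) = 2, gcd(39, 96) = 3, gcd(40, 96) = 8, gcd(42, 96) = 6, gcd(44, 96) = 4, gcd(45, 96) = 3, gcd(46, 96) = 2, gcd(48, 96) = 48, gcd(50, 96) = 2, gcd(51, 96) = 3, gcd(52, 96) = 4, gcd(54, 96) = 6, gcd(56, 96) = 8, gcd(57, 96) = 3, gcd(58, 96) = 2, gcd(60, 96) = 12, gcd(62, 96) = 2, gcd(63, 96) = 3, gcd(64, 96) = 32, gcd(66, 96) = 6, gcd(68, 96) = 4, gcd(69, 96) = 3, gcd(70, 96) = 2, gcd(72, 96) = 24, gcd(74, 96) = 2, gcd(75, 96) = 3, gcd(76, 96) = 4, gcd(78, 96) = 6, gcd(80, 96) = 16, gcd(81, 96) = 3, gcd(82, 96) = 2, gcd(84, 96) = 12, gcd(86, 96) = 2, gcd(87, 96) = 3, gcd(88, 96) = 8, gcd(90, 96) = 6, gcd(92, 96) = 4, gcd(93, 96) = 3, gcd(94, 96) = 2.
All other a ∈ {1, ..., 95} have gcd(a, 96) = 1 and are units. So the nonzero zero-divisors are exactly the 63 values of a appearing in this scan.

Final answer: nonzero zero-divisors of Z/96Z = {2, 3, 4, 6, 8, 9, 10, 12, 14, 15, 16, 18, 20, 21, 22, 24, 26, 27, 28, 30, 32, 33, 34, 36, 38, 39, 40, 42, 44, 45, 46, 48, 50, 51, 52, 54, 56, 57, 58, 60, 62, 63, 64, 66, 68, 69, 70, 72, 74, 75, 76, 78, 80, 81, 82, 84, 86, 87, 88, 90, 92, 93, 94}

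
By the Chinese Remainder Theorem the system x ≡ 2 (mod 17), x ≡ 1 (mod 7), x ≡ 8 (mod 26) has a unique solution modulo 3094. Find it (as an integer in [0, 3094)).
The moduli 17, 7, 26 are pairwise coprime, so by the CRT there is a unique solution mod 17·7·26 = 3094.
Solve by successive substitution. Start with x ≡ 2 (mod 17).
  Combine with x ≡ 1 (mod 7): write x = 2 + 17·t and require 2 + 17·t ≡ 1 (mod 7), i.e. 17·t ≡ 1 − 2 ≡ 6 (mod 7). Since 17^(−1) ≡ 5 (mod 7) (17 ≡ 3 (mod 7)), t ≡ 5·6 ≡ 2 (mod 7). So x ≡ 2 + 17·2 = 36 (mod 119).
  Combine with x ≡ 8 (mod 26): write x = 36 + 119·t and require 36 + 119·t ≡ 8 (mod 26), i.e. 119·t ≡ 8 − 36 ≡ 24 (mod 26). Since 119^(−1) ≡ 7 (mod 26) (119 ≡ 15 (mod 26)), t ≡ 7·24 ≡ 12 (mod 26). So x ≡ 36 + 119·12 = 1464 (mod 3094).
Unique solution in [0, 3094): x = 1464.

Final answer: x ≡ 1464 (mod 3094); the representative in [0, 3094) is 1464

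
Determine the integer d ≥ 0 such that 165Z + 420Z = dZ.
In the PID Z, (a, b) is generated by gcd(a, b). Compute gcd(420, 165) with the extended Euclidean algorithm, tracking rows (r, s, t) with s·420 + t·165 = r:
  row A: (420, 1, 0)   [1·420 + 0·165 = 420]
  row B: (165, 0, 1)   [0·420 + 1·165 = 165]
  420 = 2·165 + 90   → row C = row A − 2·row B = (90, 1, −2)   [check: 1·420 − 2·165 = 90]
  165 = 1·90 + 75   → row D = row B − 1·row C = (75, −1, 3)   [check: −1·420 + 3·165 = 75]
  90 = 1·75 + 15   → row E = row C − 1·row D = (15, 2, −5)   [check: 2·420 − 5·165 = 15]
  75 = 5·15 + 0   → remainder 0, stop. gcd = 15 (last nonzero row E).
So gcd(165, 420) = 15, with Bézout identity 2·420 − 5·165 = 15. Containment (⊇): the Bézout identity exhibits 15 as an element of (165, 420), giving (15) ⊆ (165, 420). Containment (⊆): since 15 | 165 and 15 | 420 (165 = 15·11, 420 = 15·28), every Z-linear combination of 165 and 420 is divisible by 15, so (165, 420) ⊆ (15). Therefore (165, 420) = (15), d = 15.

Final answer: (165, 420) = (15); d = 15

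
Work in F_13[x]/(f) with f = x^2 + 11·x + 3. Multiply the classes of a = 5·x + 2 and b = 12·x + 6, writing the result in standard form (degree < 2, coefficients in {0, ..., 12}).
a · b ≡ 5·x + 1 (mod f(x))

Multiply as integer polynomials: a · b = 60·x^2 + 54·x + 12. Reducing coefficients mod 13: a · b ≡ 8·x^2 + 2·x + 12. Now divide by f(x) = x^2 + 11·x + 3 in F_13[x], eliminating the leading term at each step:
  leading term 8·x^2: subtract (8)·f(x) = 8·x^2 + 10·x + 11, leaving 5·x + 1 (coefficients mod 13)
The degree is now < 2, so this is the remainder. Hence a · b ≡ 5·x + 1 in F_13[x]/(f).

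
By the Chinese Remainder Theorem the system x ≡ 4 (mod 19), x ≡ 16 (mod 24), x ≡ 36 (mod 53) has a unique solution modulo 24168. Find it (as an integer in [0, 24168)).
x ≡ 12544 (mod 24168); the representative in [0, 24168) is 12544

The moduli 19, 24, 53 are pairwise coprime, so by the CRT there is a unique solution mod 19·24·53 = 24168.
Solve by successive substitution. Start with x ≡ 4 (mod 19).
  Combine with x ≡ 16 (mod 24): write x = 4 + 19·t and require 4 + 19·t ≡ 16 (mod 24), i.e. 19·t ≡ 16 − 4 ≡ 12 (mod 24). Since 19^(−1) ≡ 19 (mod 24), t ≡ 19·12 ≡ 12 (mod 24). So x ≡ 4 + 19·12 = 232 (mod 456).
  Combine with x ≡ 36 (mod 53): write x = 232 + 456·t and require 232 + 456·t ≡ 36 (mod 53), i.e. 456·t ≡ 36 − 232 ≡ 16 (mod 53). Since 456^(−1) ≡ 5 (mod 53) (456 ≡ 32 (mod 53)), t ≡ 5·16 ≡ 27 (mod 53). So x ≡ 232 + 456·27 = 12544 (mod 24168).
Unique solution in [0, 24168): x = 12544.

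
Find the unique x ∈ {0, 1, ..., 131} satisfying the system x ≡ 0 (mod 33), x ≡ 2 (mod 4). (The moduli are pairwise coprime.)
x ≡ 66 (mod 132); the representative in [0, 132) is 66

The moduli 33, 4 are pairwise coprime, so by the CRT there is a unique solution mod 33·4 = 132.
Solve by successive substitution. Start with x ≡ 0 (mod 33).
  Combine with x ≡ 2 (mod 4): write x = 33·t and require 33·t ≡ 2 (mod 4). Since 33^(−1) ≡ 1 (mod 4) (33 ≡ 1 (mod 4)), t ≡ 1·2 ≡ 2 (mod 4). So x ≡ 33·2 = 66 (mod 132).
Unique solution in [0, 132): x = 66.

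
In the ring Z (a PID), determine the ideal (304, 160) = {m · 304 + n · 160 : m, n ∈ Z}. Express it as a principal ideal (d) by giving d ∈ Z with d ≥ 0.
(304, 160) = (16); d = 16

In the PID Z, (a, b) is generated by gcd(a, b). Compute gcd(304, 160) with the extended Euclidean algorithm, tracking rows (r, s, t) with s·304 + t·160 = r:
  row A: (304, 1, 0)   [1·304 + 0·160 = 304]
  row B: (160, 0, 1)   [0·304 + 1·160 = 160]
  304 = 1·160 + 144   → row C = row A − 1·row B = (144, 1, −1)   [check: 1·304 − 1·160 = 144]
  160 = 1·144 + 16   → row D = row B − 1·row C = (16, −1, 2)   [check: −1·304 + 2·160 = 16]
  144 = 9·16 + 0   → remainder 0, stop. gcd = 16 (last nonzero row D).
So gcd(304, 160) = 16, with Bézout identity −1·304 + 2·160 = 16. Containment (⊇): the Bézout identity exhibits 16 as an element of (304, 160), giving (16) ⊆ (304, 160). Containment (⊆): since 16 | 304 and 16 | 160 (304 = 16·19, 160 = 16·10), every Z-linear combination of 304 and 160 is divisible by 16, so (304, 160) ⊆ (16). Therefore (304, 160) = (16), d = 16.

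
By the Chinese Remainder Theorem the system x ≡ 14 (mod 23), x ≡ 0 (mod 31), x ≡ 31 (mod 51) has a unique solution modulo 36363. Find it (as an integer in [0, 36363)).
x ≡ 34813 (mod 36363); the representative in [0, 36363) is 34813

The moduli 23, 31, 51 are pairwise coprime, so by the CRT there is a unique solution mod 23·31·51 = 36363.
Solve by successive substitution. Start with x ≡ 14 (mod 23).
  Combine with x ≡ 0 (mod 31): write x = 14 + 23·t and require 14 + 23·t ≡ 0 (mod 31), i.e. 23·t ≡ 0 − 14 ≡ 17 (mod 31). Since 23^(−1) ≡ 27 (mod 31), t ≡ 27·17 ≡ 25 (mod 31). So x ≡ 14 + 23·25 = 589 (mod 713).
  Combine with x ≡ 31 (mod 51): write x = 589 + 713·t and require 589 + 713·t ≡ 31 (mod 51), i.e. 713·t ≡ 31 − 589 ≡ 3 (mod 51). Since 713^(−1) ≡ 50 (mod 51) (713 ≡ 50 (mod 51)), t ≡ 50·3 ≡ 48 (mod 51). So x ≡ 589 + 713·48 = 34813 (mod 36363).
Unique solution in [0, 36363): x = 34813.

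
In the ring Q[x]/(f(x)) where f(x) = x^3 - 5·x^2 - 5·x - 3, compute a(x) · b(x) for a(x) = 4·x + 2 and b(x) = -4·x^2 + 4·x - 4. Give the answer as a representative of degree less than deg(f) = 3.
First multiply in Q[x] without reducing: a · b = -16·x^3 + 8·x^2 - 8·x - 8. Now divide by f(x) = x^3 - 5·x^2 - 5·x - 3, eliminating the leading term at each step:
  leading term -16·x^3: subtract (-16)·f(x) = -16·x^3 + 80·x^2 + 80·x + 48, leaving -72·x^2 - 88·x - 56
The degree is now < 3, so this is the remainder. Hence a · b ≡ -72·x^2 - 88·x - 56 in Q[x]/(f).

Final answer: a · b ≡ -72·x^2 - 88·x - 56 (mod f(x))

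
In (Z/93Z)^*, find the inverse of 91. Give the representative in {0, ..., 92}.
91^(−1) ≡ 46 (mod 93)

Apply the extended Euclidean algorithm to (93, 91), tracking rows (r, s, t) with s·93 + t·91 = r. Each division r_prev = q·r_cur + r_new produces the new row as (previous row) − q·(current row):
  row A: (93, 1, 0)   [1·93 + 0·91 = 93]
  row B: (91, 0, 1)   [0·93 + 1·91 = 91]
  93 = 1·91 + 2   → row C = row A − 1·row B = (2, 1, −1)   [check: 1·93 − 1·91 = 2]
  91 = 45·2 + 1   → row D = row B − 45·row C = (1, −45, 46)   [check: −45·93 + 46·91 = 1]
  2 = 2·1 + 0   → remainder 0, stop. gcd = 1 (last nonzero row D).
The gcd is 1, so 91 is invertible mod 93. The last nonzero row gives −45·93 + 46·91 = 1, so t = 46. So 91^(−1) ≡ 46 (mod 93). Verify: 91 · 46 = 4186 ≡ 1 (mod 93). ✓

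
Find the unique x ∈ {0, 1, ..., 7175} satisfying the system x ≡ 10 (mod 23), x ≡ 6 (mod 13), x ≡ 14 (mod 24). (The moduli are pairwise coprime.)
x ≡ 3230 (mod 7176); the representative in [0, 7176) is 3230

The moduli 23, 13, 24 are pairwise coprime, so by the CRT there is a unique solution mod 23·13·24 = 7176.
Solve by successive substitution. Start with x ≡ 10 (mod 23).
  Combine with x ≡ 6 (mod 13): write x = 10 + 23·t and require 10 + 23·t ≡ 6 (mod 13), i.e. 23·t ≡ 6 − 10 ≡ 9 (mod 13). Since 23^(−1) ≡ 4 (mod 13) (23 ≡ 10 (mod 13)), t ≡ 4·9 ≡ 10 (mod 13). So x ≡ 10 + 23·10 = 240 (mod 299).
  Combine with x ≡ 14 (mod 24): write x = 240 + 299·t and require 240 + 299·t ≡ 14 (mod 24), i.e. 299·t ≡ 14 − 240 ≡ 14 (mod 24). Since 299^(−1) ≡ 11 (mod 24) (299 ≡ 11 (mod 24)), t ≡ 11·14 ≡ 10 (mod 24). So x ≡ 240 + 299·10 = 3230 (mod 7176).
Unique solution in [0, 7176): x = 3230.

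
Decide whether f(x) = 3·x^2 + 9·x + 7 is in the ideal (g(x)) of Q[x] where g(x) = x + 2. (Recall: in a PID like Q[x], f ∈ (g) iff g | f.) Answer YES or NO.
NO

In Q[x] the ideal (g) consists of all multiples of g, so f ∈ (g) iff g | f, i.e. iff the remainder of f on division by g is 0. Divide f by g (g is monic, so eliminate the leading term of the running remainder at each step):
  leading term 3·x^2: subtract (3·x)·g(x) = 3·x^2 + 6·x, leaving 3·x + 7
  leading term 3·x: subtract (3)·g(x) = 3·x + 6, leaving 1
The remainder r(x) = 1 ≠ 0 (and deg r < deg g), so g ∤ f, i.e. f ∉ (g).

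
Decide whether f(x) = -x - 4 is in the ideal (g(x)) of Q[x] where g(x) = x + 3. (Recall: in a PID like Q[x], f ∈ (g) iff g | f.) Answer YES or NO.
In Q[x] the ideal (g) consists of all multiples of g, so f ∈ (g) iff g | f, i.e. iff the remainder of f on division by g is 0. Divide f by g (g is monic, so eliminate the leading term of the running remainder at each step):
  leading term -x: subtract (-1)·g(x) = -x - 3, leaving -1
The remainder r(x) = -1 ≠ 0 (and deg r < deg g), so g ∤ f, i.e. f ∉ (g).

Final answer: NO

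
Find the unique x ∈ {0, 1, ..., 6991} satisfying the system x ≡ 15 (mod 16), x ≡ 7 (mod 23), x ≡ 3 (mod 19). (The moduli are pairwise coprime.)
The moduli 16, 23, 19 are pairwise coprime, so by the CRT there is a unique solution mod 16·23·19 = 6992.
Solve by successive substitution. Start with x ≡ 15 (mod 16).
  Combine with x ≡ 7 (mod 23): write x = 15 + 16·t and require 15 + 16·t ≡ 7 (mod 23), i.e. 16·t ≡ 7 − 15 ≡ 15 (mod 23). Since 16^(−1) ≡ 13 (mod 23), t ≡ 13·15 ≡ 11 (mod 23). So x ≡ 15 + 16·11 = 191 (mod 368).
  Combine with x ≡ 3 (mod 19): write x = 191 + 368·t and require 191 + 368·t ≡ 3 (mod 19), i.e. 368·t ≡ 3 − 191 ≡ 2 (mod 19). Since 368^(−1) ≡ 11 (mod 19) (368 ≡ 7 (mod 19)), t ≡ 11·2 ≡ 3 (mod 19). So x ≡ 191 + 368·3 = 1295 (mod 6992).
Unique solution in [0, 6992): x = 1295.

Final answer: x ≡ 1295 (mod 6992); the representative in [0, 6992) is 1295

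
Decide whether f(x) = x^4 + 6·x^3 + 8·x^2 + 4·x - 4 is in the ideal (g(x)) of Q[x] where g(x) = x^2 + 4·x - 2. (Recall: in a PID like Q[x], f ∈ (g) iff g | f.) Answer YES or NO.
In Q[x] the ideal (g) consists of all multiples of g, so f ∈ (g) iff g | f, i.e. iff the remainder of f on division by g is 0. Divide f by g (g is monic, so eliminate the leading term of the running remainder at each step):
  leading term x^4: subtract (x^2)·g(x) = x^4 + 4·x^3 - 2·x^2, leaving 2·x^3 + 10·x^2 + 4·x - 4
  leading term 2·x^3: subtract (2·x)·g(x) = 2·x^3 + 8·x^2 - 4·x, leaving 2·x^2 + 8·x - 4
  leading term 2·x^2: subtract (2)·g(x) = 2·x^2 + 8·x - 4, leaving 0
The remainder is 0, so f(x) = g(x) · h(x) with h(x) = x^2 + 2·x + 2. Hence g | f, i.e. f ∈ (g).

Final answer: YES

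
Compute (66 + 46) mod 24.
16

Reduce the summands first: 66 ≡ 18, 46 ≡ 22 (mod 24), so 66 + 46 ≡ 18 + 22 (mod 24). 18 + 22 = 40; 40 = 1·24 + 16, so (66 + 46) mod 24 = 16.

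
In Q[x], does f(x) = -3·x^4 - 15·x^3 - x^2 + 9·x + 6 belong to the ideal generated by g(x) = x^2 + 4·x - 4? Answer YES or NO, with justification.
In Q[x] the ideal (g) consists of all multiples of g, so f ∈ (g) iff g | f, i.e. iff the remainder of f on division by g is 0. Divide f by g (g is monic, so eliminate the leading term of the running remainder at each step):
  leading term -3·x^4: subtract (-3·x^2)·g(x) = -3·x^4 - 12·x^3 + 12·x^2, leaving -3·x^3 - 13·x^2 + 9·x + 6
  leading term -3·x^3: subtract (-3·x)·g(x) = -3·x^3 - 12·x^2 + 12·x, leaving -x^2 - 3·x + 6
  leading term -x^2: subtract (-1)·g(x) = -x^2 - 4·x + 4, leaving x + 2
The remainder r(x) = x + 2 ≠ 0 (and deg r < deg g), so g ∤ f, i.e. f ∉ (g).

Final answer: NO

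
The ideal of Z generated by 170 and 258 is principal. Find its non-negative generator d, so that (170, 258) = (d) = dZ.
(170, 258) = (2); d = 2

In the PID Z, (a, b) is generated by gcd(a, b). Compute gcd(258, 170) with the extended Euclidean algorithm, tracking rows (r, s, t) with s·258 + t·170 = r:
  row A: (258, 1, 0)   [1·258 + 0·170 = 258]
  row B: (170, 0, 1)   [0·258 + 1·170 = 170]
  258 = 1·170 + 88   → row C = row A − 1·row B = (88, 1, −1)   [check: 1·258 − 1·170 = 88]
  170 = 1·88 + 82   → row D = row B − 1·row C = (82, −1, 2)   [check: −1·258 + 2·170 = 82]
  88 = 1·82 + 6   → row E = row C − 1·row D = (6, 2, −3)   [check: 2·258 − 3·170 = 6]
  82 = 13·6 + 4   → row F = row D − 13·row E = (4, −27, 41)   [check: −27·258 + 41·170 = 4]
  6 = 1·4 + 2   → row G = row E − 1·row F = (2, 29, −44)   [check: 29·258 − 44·170 = 2]
  4 = 2·2 + 0   → remainder 0, stop. gcd = 2 (last nonzero row G).
So gcd(170, 258) = 2, with Bézout identity 29·258 − 44·170 = 2. Containment (⊇): the Bézout identity exhibits 2 as an element of (170, 258), giving (2) ⊆ (170, 258). Containment (⊆): since 2 | 170 and 2 | 258 (170 = 2·85, 258 = 2·129), every Z-linear combination of 170 and 258 is divisible by 2, so (170, 258) ⊆ (2). Therefore (170, 258) = (2), d = 2.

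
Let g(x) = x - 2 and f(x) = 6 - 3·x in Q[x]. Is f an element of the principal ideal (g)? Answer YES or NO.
In Q[x] the ideal (g) consists of all multiples of g, so f ∈ (g) iff g | f, i.e. iff the remainder of f on division by g is 0. Divide f by g (g is monic, so eliminate the leading term of the running remainder at each step):
  leading term -3·x: subtract (-3)·g(x) = 6 - 3·x, leaving 0
The remainder is 0, so f(x) = g(x) · h(x) with h(x) = -3. Hence g | f, i.e. f ∈ (g).

Final answer: YES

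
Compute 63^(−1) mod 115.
63^(−1) ≡ 42 (mod 115)

Apply the extended Euclidean algorithm to (115, 63), tracking rows (r, s, t) with s·115 + t·63 = r. Each division r_prev = q·r_cur + r_new produces the new row as (previous row) − q·(current row):
  row A: (115, 1, 0)   [1·115 + 0·63 = 115]
  row B: (63, 0, 1)   [0·115 + 1·63 = 63]
  115 = 1·63 + 52   → row C = row A − 1·row B = (52, 1, −1)   [check: 1·115 − 1·63 = 52]
  63 = 1·52 + 11   → row D = row B − 1·row C = (11, −1, 2)   [check: −1·115 + 2·63 = 11]
  52 = 4·11 + 8   → row E = row C − 4·row D = (8, 5, −9)   [check: 5·115 − 9·63 = 8]
  11 = 1·8 + 3   → row F = row D − 1·row E = (3, −6, 11)   [check: −6·115 + 11·63 = 3]
  8 = 2·3 + 2   → row G = row E − 2·row F = (2, 17, −31)   [check: 17·115 − 31·63 = 2]
  3 = 1·2 + 1   → row H = row F − 1·row G = (1, −23, 42)   [check: −23·115 + 42·63 = 1]
  2 = 2·1 + 0   → remainder 0, stop. gcd = 1 (last nonzero row H).
The gcd is 1, so 63 is invertible mod 115. The last nonzero row gives −23·115 + 42·63 = 1, so t = 42. So 63^(−1) ≡ 42 (mod 115). Verify: 63 · 42 = 2646 ≡ 1 (mod 115). ✓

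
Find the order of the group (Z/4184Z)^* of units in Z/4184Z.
|(Z/4184Z)^*| = 2088

(Z/4184Z)^* consists of the classes a with gcd(a, 4184) = 1, so its order is φ(4184). φ is multiplicative, with φ(p^e) = p^e − p^(e−1). Factorise 4184 = 2^3 · 523. Then
  φ(4184) = (2^3 − 2^2) · (523 − 1) = 4 · 522 = 2088.
Thus |(Z/4184Z)^*| = 2088.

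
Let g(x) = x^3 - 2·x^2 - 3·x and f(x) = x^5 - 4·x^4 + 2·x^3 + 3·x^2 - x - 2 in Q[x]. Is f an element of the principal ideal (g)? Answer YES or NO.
In Q[x] the ideal (g) consists of all multiples of g, so f ∈ (g) iff g | f, i.e. iff the remainder of f on division by g is 0. Divide f by g (g is monic, so eliminate the leading term of the running remainder at each step):
  leading term x^5: subtract (x^2)·g(x) = x^5 - 2·x^4 - 3·x^3, leaving -2·x^4 + 5·x^3 + 3·x^2 - x - 2
  leading term -2·x^4: subtract (-2·x)·g(x) = -2·x^4 + 4·x^3 + 6·x^2, leaving x^3 - 3·x^2 - x - 2
  leading term x^3: subtract (1)·g(x) = x^3 - 2·x^2 - 3·x, leaving -x^2 + 2·x - 2
The remainder r(x) = -x^2 + 2·x - 2 ≠ 0 (and deg r < deg g), so g ∤ f, i.e. f ∉ (g).

Final answer: NO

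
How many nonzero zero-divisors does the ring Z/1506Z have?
In Z/1506Z each nonzero element is either a unit (gcd with 1506 is 1) or a zero-divisor (gcd > 1). The number of units is φ(1506): factorise 1506 = 2 · 3 · 251, so φ(1506) = (2 − 1) · (3 − 1) · (251 − 1) = 1 · 2 · 250 = 500. The nonzero elements number 1506 − 1 = 1505. Hence the nonzero zero-divisors number 1505 − 500 = 1005.

Final answer: Z/1506Z has 1005 nonzero zero-divisors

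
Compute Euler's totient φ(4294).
φ(4294) = 2016

φ is multiplicative, with φ(p^e) = p^e − p^(e−1). Factorise 4294 = 2 · 19 · 113. Then
  φ(4294) = (2 − 1) · (19 − 1) · (113 − 1) = 1 · 18 · 112 = 2016.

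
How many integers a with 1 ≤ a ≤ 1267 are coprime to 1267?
The number of a ∈ {1, ..., 1267} with gcd(a, 1267) = 1 is by definition Euler's totient φ(1267). φ is multiplicative, with φ(p^e) = p^e − p^(e−1). Factorise 1267 = 7 · 181. Then
  φ(1267) = (7 − 1) · (181 − 1) = 6 · 180 = 1080.
So there are 1080 such integers.

Final answer: 1080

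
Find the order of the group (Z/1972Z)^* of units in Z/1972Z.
(Z/1972Z)^* consists of the classes a with gcd(a, 1972) = 1, so its order is φ(1972). φ is multiplicative, with φ(p^e) = p^e − p^(e−1). Factorise 1972 = 2^2 · 17 · 29. Then
  φ(1972) = (2^2 − 2^1) · (17 − 1) · (29 − 1) = 2 · 16 · 28 = 896.
Thus |(Z/1972Z)^*| = 896.

Final answer: |(Z/1972Z)^*| = 896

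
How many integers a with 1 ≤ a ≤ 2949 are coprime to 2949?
The number of a ∈ {1, ..., 2949} with gcd(a, 2949) = 1 is by definition Euler's totient φ(2949). φ is multiplicative, with φ(p^e) = p^e − p^(e−1). Factorise 2949 = 3 · 983. Then
  φ(2949) = (3 − 1) · (983 − 1) = 2 · 982 = 1964.
So there are 1964 such integers.

Final answer: 1964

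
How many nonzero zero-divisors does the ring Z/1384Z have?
In Z/1384Z each nonzero element is either a unit (gcd with 1384 is 1) or a zero-divisor (gcd > 1). The number of units is φ(1384): factorise 1384 = 2^3 · 173, so φ(1384) = (2^3 − 2^2) · (173 − 1) = 4 · 172 = 688. The nonzero elements number 1384 − 1 = 1383. Hence the nonzero zero-divisors number 1383 − 688 = 695.

Final answer: Z/1384Z has 695 nonzero zero-divisors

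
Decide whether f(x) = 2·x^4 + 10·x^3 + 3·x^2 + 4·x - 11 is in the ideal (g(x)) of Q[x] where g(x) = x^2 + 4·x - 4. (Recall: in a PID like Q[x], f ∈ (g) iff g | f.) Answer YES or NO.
NO

In Q[x] the ideal (g) consists of all multiples of g, so f ∈ (g) iff g | f, i.e. iff the remainder of f on division by g is 0. Divide f by g (g is monic, so eliminate the leading term of the running remainder at each step):
  leading term 2·x^4: subtract (2·x^2)·g(x) = 2·x^4 + 8·x^3 - 8·x^2, leaving 2·x^3 + 11·x^2 + 4·x - 11
  leading term 2·x^3: subtract (2·x)·g(x) = 2·x^3 + 8·x^2 - 8·x, leaving 3·x^2 + 12·x - 11
  leading term 3·x^2: subtract (3)·g(x) = 3·x^2 + 12·x - 12, leaving 1
The remainder r(x) = 1 ≠ 0 (and deg r < deg g), so g ∤ f, i.e. f ∉ (g).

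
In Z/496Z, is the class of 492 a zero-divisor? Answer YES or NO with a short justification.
YES

gcd(492, 496) = 4 > 1, so 492 is not a unit in Z/496Z. In Z/nZ every nonzero non-unit is a zero-divisor: explicitly, take b = 496/gcd = 124 ≠ 0 (mod 496); then 492·124 = 61008 = 123·496, i.e. 492·124 ≡ 0 (mod 496). So 492 is a zero-divisor.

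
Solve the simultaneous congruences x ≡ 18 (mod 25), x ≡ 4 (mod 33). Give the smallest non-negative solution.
The moduli 25, 33 are pairwise coprime, so by the CRT there is a unique solution mod 25·33 = 825.
Solve by successive substitution. Start with x ≡ 18 (mod 25).
  Combine with x ≡ 4 (mod 33): write x = 18 + 25·t and require 18 + 25·t ≡ 4 (mod 33), i.e. 25·t ≡ 4 − 18 ≡ 19 (mod 33). Since 25^(−1) ≡ 4 (mod 33), t ≡ 4·19 ≡ 10 (mod 33). So x ≡ 18 + 25·10 = 268 (mod 825).
Unique solution in [0, 825): x = 268.

Final answer: x ≡ 268 (mod 825); the representative in [0, 825) is 268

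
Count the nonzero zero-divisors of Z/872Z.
In Z/872Z each nonzero element is either a unit (gcd with 872 is 1) or a zero-divisor (gcd > 1). The number of units is φ(872): factorise 872 = 2^3 · 109, so φ(872) = (2^3 − 2^2) · (109 − 1) = 4 · 108 = 432. The nonzero elements number 872 − 1 = 871. Hence the nonzero zero-divisors number 871 − 432 = 439.

Final answer: Z/872Z has 439 nonzero zero-divisors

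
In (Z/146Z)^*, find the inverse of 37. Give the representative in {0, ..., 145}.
37^(−1) ≡ 75 (mod 146)

Apply the extended Euclidean algorithm to (146, 37), tracking rows (r, s, t) with s·146 + t·37 = r. Each division r_prev = q·r_cur + r_new produces the new row as (previous row) − q·(current row):
  row A: (146, 1, 0)   [1·146 + 0·37 = 146]
  row B: (37, 0, 1)   [0·146 + 1·37 = 37]
  146 = 3·37 + 35   → row C = row A − 3·row B = (35, 1, −3)   [check: 1·146 − 3·37 = 35]
  37 = 1·35 + 2   → row D = row B − 1·row C = (2, −1, 4)   [check: −1·146 + 4·37 = 2]
  35 = 17·2 + 1   → row E = row C − 17·row D = (1, 18, −71)   [check: 18·146 − 71·37 = 1]
  2 = 2·1 + 0   → remainder 0, stop. gcd = 1 (last nonzero row E).
The gcd is 1, so 37 is invertible mod 146. The last nonzero row gives 18·146 − 71·37 = 1, so t = −71. So 37^(−1) ≡ −71 ≡ 75 (mod 146). Verify: 37 · 75 = 2775 ≡ 1 (mod 146). ✓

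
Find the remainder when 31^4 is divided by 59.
53

Use repeated squaring. Binary(4) = 100. Walk through the bits of the exponent 4 left-to-right: at each bit after the leading one, square the running value, then multiply by 31 if the bit is 1 (always reducing mod 59):
  bit 1 = 1 (leading): start with 31.
  bit 2 = 0: square 31^2 = 961 ≡ 17 (mod 59).
  bit 3 = 0: square 17^2 = 289 ≡ 53 (mod 59).
Final value: 31^4 ≡ 53 (mod 59).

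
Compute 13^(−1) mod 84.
Apply the extended Euclidean algorithm to (84, 13), tracking rows (r, s, t) with s·84 + t·13 = r. Each division r_prev = q·r_cur + r_new produces the new row as (previous row) − q·(current row):
  row A: (84, 1, 0)   [1·84 + 0·13 = 84]
  row B: (13, 0, 1)   [0·84 + 1·13 = 13]
  84 = 6·13 + 6   → row C = row A − 6·row B = (6, 1, −6)   [check: 1·84 − 6·13 = 6]
  13 = 2·6 + 1   → row D = row B − 2·row C = (1, −2, 13)   [check: −2·84 + 13·13 = 1]
  6 = 6·1 + 0   → remainder 0, stop. gcd = 1 (last nonzero row D).
The gcd is 1, so 13 is invertible mod 84. The last nonzero row gives −2·84 + 13·13 = 1, so t = 13. So 13^(−1) ≡ 13 (mod 84). Verify: 13 · 13 = 169 ≡ 1 (mod 84). ✓

Final answer: 13^(−1) ≡ 13 (mod 84)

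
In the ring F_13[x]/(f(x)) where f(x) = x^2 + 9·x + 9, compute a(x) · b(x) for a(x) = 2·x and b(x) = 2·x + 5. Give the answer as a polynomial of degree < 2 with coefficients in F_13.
Multiply as integer polynomials: a · b = 4·x^2 + 10·x. Reducing coefficients mod 13: a · b ≡ 4·x^2 + 10·x. Now divide by f(x) = x^2 + 9·x + 9 in F_13[x], eliminating the leading term at each step:
  leading term 4·x^2: subtract (4)·f(x) = 4·x^2 + 10·x + 10, leaving 3 (coefficients mod 13)
The degree is now < 2, so this is the remainder. Hence a · b ≡ 3 in F_13[x]/(f).

Final answer: a · b ≡ 3 (mod f(x))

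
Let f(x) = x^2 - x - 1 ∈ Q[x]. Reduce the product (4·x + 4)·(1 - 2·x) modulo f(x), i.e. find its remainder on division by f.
a · b ≡ -12·x - 4 (mod f(x))

First multiply in Q[x] without reducing: a · b = -8·x^2 - 4·x + 4. Now divide by f(x) = x^2 - x - 1, eliminating the leading term at each step:
  leading term -8·x^2: subtract (-8)·f(x) = -8·x^2 + 8·x + 8, leaving -12·x - 4
The degree is now < 2, so this is the remainder. Hence a · b ≡ -12·x - 4 in Q[x]/(f).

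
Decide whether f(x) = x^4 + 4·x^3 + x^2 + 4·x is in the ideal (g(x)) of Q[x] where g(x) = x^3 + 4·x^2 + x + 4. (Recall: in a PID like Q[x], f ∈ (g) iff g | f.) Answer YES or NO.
YES

In Q[x] the ideal (g) consists of all multiples of g, so f ∈ (g) iff g | f, i.e. iff the remainder of f on division by g is 0. Divide f by g (g is monic, so eliminate the leading term of the running remainder at each step):
  leading term x^4: subtract (x)·g(x) = x^4 + 4·x^3 + x^2 + 4·x, leaving 0
The remainder is 0, so f(x) = g(x) · h(x) with h(x) = x. Hence g | f, i.e. f ∈ (g).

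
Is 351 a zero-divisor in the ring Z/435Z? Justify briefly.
gcd(351, 435) = 3 > 1, so 351 is not a unit in Z/435Z. In Z/nZ every nonzero non-unit is a zero-divisor: explicitly, take b = 435/gcd = 145 ≠ 0 (mod 435); then 351·145 = 50895 = 117·435, i.e. 351·145 ≡ 0 (mod 435). So 351 is a zero-divisor.

Final answer: YES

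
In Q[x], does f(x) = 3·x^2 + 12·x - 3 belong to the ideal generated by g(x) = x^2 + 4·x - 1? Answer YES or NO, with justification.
YES

In Q[x] the ideal (g) consists of all multiples of g, so f ∈ (g) iff g | f, i.e. iff the remainder of f on division by g is 0. Divide f by g (g is monic, so eliminate the leading term of the running remainder at each step):
  leading term 3·x^2: subtract (3)·g(x) = 3·x^2 + 12·x - 3, leaving 0
The remainder is 0, so f(x) = g(x) · h(x) with h(x) = 3. Hence g | f, i.e. f ∈ (g).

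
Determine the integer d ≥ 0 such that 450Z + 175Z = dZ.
In the PID Z, (a, b) is generated by gcd(a, b). Compute gcd(450, 175) with the extended Euclidean algorithm, tracking rows (r, s, t) with s·450 + t·175 = r:
  row A: (450, 1, 0)   [1·450 + 0·175 = 450]
  row B: (175, 0, 1)   [0·450 + 1·175 = 175]
  450 = 2·175 + 100   → row C = row A − 2·row B = (100, 1, −2)   [check: 1·450 − 2·175 = 100]
  175 = 1·100 + 75   → row D = row B − 1·row C = (75, −1, 3)   [check: −1·450 + 3·175 = 75]
  100 = 1·75 + 25   → row E = row C − 1·row D = (25, 2, −5)   [check: 2·450 − 5·175 = 25]
  75 = 3·25 + 0   → remainder 0, stop. gcd = 25 (last nonzero row E).
So gcd(450, 175) = 25, with Bézout identity 2·450 − 5·175 = 25. Containment (⊇): the Bézout identity exhibits 25 as an element of (450, 175), giving (25) ⊆ (450, 175). Containment (⊆): since 25 | 450 and 25 | 175 (450 = 25·18, 175 = 25·7), every Z-linear combination of 450 and 175 is divisible by 25, so (450, 175) ⊆ (25). Therefore (450, 175) = (25), d = 25.

Final answer: (450, 175) = (25); d = 25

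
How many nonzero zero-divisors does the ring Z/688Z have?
In Z/688Z each nonzero element is either a unit (gcd with 688 is 1) or a zero-divisor (gcd > 1). The number of units is φ(688): factorise 688 = 2^4 · 43, so φ(688) = (2^4 − 2^3) · (43 − 1) = 8 · 42 = 336. The nonzero elements number 688 − 1 = 687. Hence the nonzero zero-divisors number 687 − 336 = 351.

Final answer: Z/688Z has 351 nonzero zero-divisors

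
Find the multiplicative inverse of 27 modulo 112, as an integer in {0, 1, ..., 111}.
27^(−1) ≡ 83 (mod 112)

Apply the extended Euclidean algorithm to (112, 27), tracking rows (r, s, t) with s·112 + t·27 = r. Each division r_prev = q·r_cur + r_new produces the new row as (previous row) − q·(current row):
  row A: (112, 1, 0)   [1·112 + 0·27 = 112]
  row B: (27, 0, 1)   [0·112 + 1·27 = 27]
  112 = 4·27 + 4   → row C = row A − 4·row B = (4, 1, −4)   [check: 1·112 − 4·27 = 4]
  27 = 6·4 + 3   → row D = row B − 6·row C = (3, −6, 25)   [check: −6·112 + 25·27 = 3]
  4 = 1·3 + 1   → row E = row C − 1·row D = (1, 7, −29)   [check: 7·112 − 29·27 = 1]
  3 = 3·1 + 0   → remainder 0, stop. gcd = 1 (last nonzero row E).
The gcd is 1, so 27 is invertible mod 112. The last nonzero row gives 7·112 − 29·27 = 1, so t = −29. So 27^(−1) ≡ −29 ≡ 83 (mod 112). Verify: 27 · 83 = 2241 ≡ 1 (mod 112). ✓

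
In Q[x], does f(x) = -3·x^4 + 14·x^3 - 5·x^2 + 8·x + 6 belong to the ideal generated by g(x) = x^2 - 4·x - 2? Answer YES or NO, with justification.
In Q[x] the ideal (g) consists of all multiples of g, so f ∈ (g) iff g | f, i.e. iff the remainder of f on division by g is 0. Divide f by g (g is monic, so eliminate the leading term of the running remainder at each step):
  leading term -3·x^4: subtract (-3·x^2)·g(x) = -3·x^4 + 12·x^3 + 6·x^2, leaving 2·x^3 - 11·x^2 + 8·x + 6
  leading term 2·x^3: subtract (2·x)·g(x) = 2·x^3 - 8·x^2 - 4·x, leaving -3·x^2 + 12·x + 6
  leading term -3·x^2: subtract (-3)·g(x) = -3·x^2 + 12·x + 6, leaving 0
The remainder is 0, so f(x) = g(x) · h(x) with h(x) = -3·x^2 + 2·x - 3. Hence g | f, i.e. f ∈ (g).

Final answer: YES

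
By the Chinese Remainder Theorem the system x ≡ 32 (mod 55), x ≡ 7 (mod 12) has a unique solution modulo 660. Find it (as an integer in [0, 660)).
x ≡ 307 (mod 660); the representative in [0, 660) is 307

The moduli 55, 12 are pairwise coprime, so by the CRT there is a unique solution mod 55·12 = 660.
Solve by successive substitution. Start with x ≡ 32 (mod 55).
  Combine with x ≡ 7 (mod 12): write x = 32 + 55·t and require 32 + 55·t ≡ 7 (mod 12), i.e. 55·t ≡ 7 − 32 ≡ 11 (mod 12). Since 55^(−1) ≡ 7 (mod 12) (55 ≡ 7 (mod 12)), t ≡ 7·11 ≡ 5 (mod 12). So x ≡ 32 + 55·5 = 307 (mod 660).
Unique solution in [0, 660): x = 307.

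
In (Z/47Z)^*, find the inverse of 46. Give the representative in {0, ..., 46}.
46^(−1) ≡ 46 (mod 47)

Apply the extended Euclidean algorithm to (47, 46), tracking rows (r, s, t) with s·47 + t·46 = r. Each division r_prev = q·r_cur + r_new produces the new row as (previous row) − q·(current row):
  row A: (47, 1, 0)   [1·47 + 0·46 = 47]
  row B: (46, 0, 1)   [0·47 + 1·46 = 46]
  47 = 1·46 + 1   → row C = row A − 1·row B = (1, 1, −1)   [check: 1·47 − 1·46 = 1]
  46 = 46·1 + 0   → remainder 0, stop. gcd = 1 (last nonzero row C).
The gcd is 1, so 46 is invertible mod 47. The last nonzero row gives 1·47 − 1·46 = 1, so t = −1. So 46^(−1) ≡ −1 ≡ 46 (mod 47). Verify: 46 · 46 = 2116 ≡ 1 (mod 47). ✓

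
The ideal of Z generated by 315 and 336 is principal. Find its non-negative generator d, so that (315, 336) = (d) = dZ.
(315, 336) = (21); d = 21

In the PID Z, (a, b) is generated by gcd(a, b). Compute gcd(336, 315) with the extended Euclidean algorithm, tracking rows (r, s, t) with s·336 + t·315 = r:
  row A: (336, 1, 0)   [1·336 + 0·315 = 336]
  row B: (315, 0, 1)   [0·336 + 1·315 = 315]
  336 = 1·315 + 21   → row C = row A − 1·row B = (21, 1, −1)   [check: 1·336 − 1·315 = 21]
  315 = 15·21 + 0   → remainder 0, stop. gcd = 21 (last nonzero row C).
So gcd(315, 336) = 21, with Bézout identity 1·336 − 1·315 = 21. Containment (⊇): the Bézout identity exhibits 21 as an element of (315, 336), giving (21) ⊆ (315, 336). Containment (⊆): since 21 | 315 and 21 | 336 (315 = 21·15, 336 = 21·16), every Z-linear combination of 315 and 336 is divisible by 21, so (315, 336) ⊆ (21). Therefore (315, 336) = (21), d = 21.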